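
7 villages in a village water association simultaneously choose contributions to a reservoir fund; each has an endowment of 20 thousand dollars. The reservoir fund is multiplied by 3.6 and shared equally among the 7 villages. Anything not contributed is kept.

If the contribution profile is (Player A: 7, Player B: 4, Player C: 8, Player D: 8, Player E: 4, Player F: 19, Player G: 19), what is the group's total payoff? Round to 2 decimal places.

319.40 thousand dollars

Total contributed: 7 + 4 + 8 + 8 + 4 + 19 + 19 = 69; total kept: 7 × 20 − 69 = 71.
The reservoir fund pays out 3.6 × 69 = 248.40 in aggregate.
Group total = 71 + 248.40 = 319.40.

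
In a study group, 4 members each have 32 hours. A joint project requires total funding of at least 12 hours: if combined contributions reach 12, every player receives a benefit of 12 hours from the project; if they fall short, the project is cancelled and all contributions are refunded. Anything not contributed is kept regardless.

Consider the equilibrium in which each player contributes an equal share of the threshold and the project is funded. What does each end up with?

Equal share of the threshold: 12/4 = 3.
At this profile no one gains by cutting their contribution: any cut drops the total below 12, the project is cancelled, contributions are refunded, and the deviator ends with 32, which is less than 32 − 3 + 12 = 41. Contributing more than 3 just wastes the excess. So contributing exactly 3 is a best response.
Each player's payoff: 32 − 3 + 12 = 41.

41 hours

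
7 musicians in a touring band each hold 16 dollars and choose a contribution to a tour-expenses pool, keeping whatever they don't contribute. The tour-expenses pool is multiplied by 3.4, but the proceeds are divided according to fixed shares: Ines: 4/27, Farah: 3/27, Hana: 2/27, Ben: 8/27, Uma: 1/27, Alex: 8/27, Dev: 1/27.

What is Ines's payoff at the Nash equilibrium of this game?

32.12 dollars

A player with share s gets back 3.4·s per unit contributed, so full contribution is dominant for anyone with s > 1/3.4 = 0.2941 and zero contribution is dominant for anyone below.
Ben and Alex clear that bar, contributing 16 each; the remaining 5 contribute 0. Total contributed: 32.
Ines keeps 16 and receives 3.4 × 32 × 4/27 = 16.12 from the tour-expenses pool, for a payoff of 32.12.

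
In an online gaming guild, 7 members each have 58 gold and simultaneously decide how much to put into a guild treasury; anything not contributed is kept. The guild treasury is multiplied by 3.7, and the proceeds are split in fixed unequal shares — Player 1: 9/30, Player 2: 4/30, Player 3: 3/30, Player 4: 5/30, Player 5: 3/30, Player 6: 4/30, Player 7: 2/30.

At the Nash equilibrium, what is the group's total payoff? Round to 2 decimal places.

Each unit j contributes comes back to j as 3.7 × (j's share), so j prefers to contribute only if that share exceeds 1/3.7 = 0.2703; otherwise keeping the unit dominates.
The only share above 0.2703 is Player 1's 9/30, contributing 58; the remaining 6 contribute 0. Total contributed: 58.
The guild treasury pays out 3.7 × 58 = 214.60 in total (split across the unequal shares, but the aggregate is all that matters for the group sum).
The 6 free-riders keep 58 each, adding 348. Group total = 348 + 214.60 = 562.60.

562.60 gold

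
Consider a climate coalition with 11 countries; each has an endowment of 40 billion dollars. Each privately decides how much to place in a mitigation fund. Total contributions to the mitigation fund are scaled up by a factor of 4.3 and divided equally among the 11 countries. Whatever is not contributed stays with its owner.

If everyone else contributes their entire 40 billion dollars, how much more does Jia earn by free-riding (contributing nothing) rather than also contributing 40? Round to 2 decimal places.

Switching from a contribution of 40 to 0 lets Jia keep an extra 40 billion dollars, but lowers the mitigation fund by 40, which costs Jia their own share of that drop: 4.3/11 × 40 = 15.64.
Net gain = 40 − 15.64 = 24.36. The private return per contributed unit (0.3909) is below 1, so free-riding is indeed the best response regardless of what the others do.

24.36 billion dollars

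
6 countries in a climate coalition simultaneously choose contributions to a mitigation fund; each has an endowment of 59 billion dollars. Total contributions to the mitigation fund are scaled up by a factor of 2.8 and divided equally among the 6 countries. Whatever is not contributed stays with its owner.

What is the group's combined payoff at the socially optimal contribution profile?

Each contributed unit returns 2.800 to the group as a whole (0.4667 to each of 6 players), which exceeds 1, so the social optimum is full contribution: group total = 2.800 × 354 = 991.20.

991.20 billion dollars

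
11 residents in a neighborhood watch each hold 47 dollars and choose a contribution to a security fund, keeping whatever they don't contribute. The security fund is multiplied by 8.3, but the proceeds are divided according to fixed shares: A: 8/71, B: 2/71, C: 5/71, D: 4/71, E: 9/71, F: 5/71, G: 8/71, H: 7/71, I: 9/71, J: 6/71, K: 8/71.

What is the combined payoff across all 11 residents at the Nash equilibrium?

1203.20 dollars

A player with share s gets back 8.3·s per unit contributed, so full contribution is dominant for anyone with s > 1/8.3 = 0.1205 and zero contribution is dominant for anyone below.
The shares above 0.1205 belong to E and I, contributing 47 each; the remaining 9 contribute 0. Total contributed: 94.
The security fund pays out 8.3 × 94 = 780.20 in total (split across the unequal shares, but the aggregate is all that matters for the group sum).
The 9 free-riders keep 47 each, adding 423. Group total = 423 + 780.20 = 1203.20.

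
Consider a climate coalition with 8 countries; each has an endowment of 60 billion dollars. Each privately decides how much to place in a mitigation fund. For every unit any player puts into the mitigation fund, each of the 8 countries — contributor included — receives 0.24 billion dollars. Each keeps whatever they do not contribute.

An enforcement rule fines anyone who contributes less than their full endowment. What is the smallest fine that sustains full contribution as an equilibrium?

45.60 billion dollars

Given the others contribute fully, the best deviation is to contribute 0 (any partial contribution still incurs the fine and gives up units whose private return 0.24 is below 1).
Deviating from 60 to 0 saves 60 billion dollars but forfeits the deviator's share of the drop in the mitigation fund: 0.24 × 60 = 14.40.
So the deviation gain is 60 − 14.40 = 45.60, and the fine must be at least 45.60 billion dollars to wipe it out.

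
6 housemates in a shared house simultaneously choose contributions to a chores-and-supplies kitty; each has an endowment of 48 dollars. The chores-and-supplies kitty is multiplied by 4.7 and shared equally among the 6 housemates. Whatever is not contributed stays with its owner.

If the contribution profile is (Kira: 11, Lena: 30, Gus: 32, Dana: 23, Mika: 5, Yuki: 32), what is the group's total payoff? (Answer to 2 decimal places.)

Total contributed: 11 + 30 + 32 + 23 + 5 + 32 = 133; total kept: 6 × 48 − 133 = 155.
The chores-and-supplies kitty pays out 4.7 × 133 = 625.10 in aggregate.
Group total = 155 + 625.10 = 780.10.

780.10 dollars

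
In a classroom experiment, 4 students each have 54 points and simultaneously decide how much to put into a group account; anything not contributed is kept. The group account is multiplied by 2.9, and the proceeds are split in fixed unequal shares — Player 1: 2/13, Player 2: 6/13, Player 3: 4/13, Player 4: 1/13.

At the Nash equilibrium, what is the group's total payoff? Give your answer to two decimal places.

Player j's private return per contributed unit is 2.9 × (j's share). Contributing is weakly dominant for j when that share is at least 1/2.9 = 0.3448, and contributing 0 is dominant otherwise.
Player 2 alone (share 6/13) is above the threshold, contributing 54; the remaining 3 contribute 0. Total contributed: 54.
The group account pays out 2.9 × 54 = 156.60 in total (split across the unequal shares, but the aggregate is all that matters for the group sum).
The 3 free-riders keep 54 each, adding 162. Group total = 162 + 156.60 = 318.60.

318.60 points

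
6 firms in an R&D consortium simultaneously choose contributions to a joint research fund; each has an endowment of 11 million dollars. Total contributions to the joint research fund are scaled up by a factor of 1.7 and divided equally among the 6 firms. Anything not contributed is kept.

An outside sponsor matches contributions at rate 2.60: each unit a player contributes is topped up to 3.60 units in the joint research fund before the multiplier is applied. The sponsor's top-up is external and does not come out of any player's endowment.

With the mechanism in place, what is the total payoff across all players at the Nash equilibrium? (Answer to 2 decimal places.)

With the mechanism, a contributed unit returns 1.7 × 3.60 / 6 = 1.0200 per unit of net cost to the contributor — now above 1 — so contributing fully is weakly dominant for every player.
At the Nash equilibrium everyone contributes 11. Group total payoff = 1.7 × 3.60 × 66 = 403.92.

403.92 million dollars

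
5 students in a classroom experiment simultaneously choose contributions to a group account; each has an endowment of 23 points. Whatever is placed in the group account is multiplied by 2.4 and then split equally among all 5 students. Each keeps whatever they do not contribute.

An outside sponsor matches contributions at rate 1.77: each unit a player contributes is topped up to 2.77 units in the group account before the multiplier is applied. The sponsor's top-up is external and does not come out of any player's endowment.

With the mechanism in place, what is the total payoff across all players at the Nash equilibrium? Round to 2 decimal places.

764.52 points

The effective private return per unit is now 2.4 × 2.77 / 5 = 1.3296 > 1, so every player's dominant strategy flips to full contribution.
So the Nash equilibrium is full contribution by all 5; the group earns 2.4 × 2.77 × 115 = 764.52.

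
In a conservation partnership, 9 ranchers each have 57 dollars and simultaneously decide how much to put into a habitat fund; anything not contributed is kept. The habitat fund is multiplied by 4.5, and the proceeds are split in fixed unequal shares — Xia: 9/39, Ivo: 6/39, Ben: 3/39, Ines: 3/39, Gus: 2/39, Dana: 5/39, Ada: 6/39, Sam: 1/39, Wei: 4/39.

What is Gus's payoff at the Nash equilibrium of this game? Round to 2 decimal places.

70.15 dollars

Player j's private return per contributed unit is 4.5 × (j's share). Contributing is weakly dominant for j when that share is at least 1/4.5 = 0.2222, and contributing 0 is dominant otherwise.
Xia alone (share 9/39) is above the threshold, contributing 57; the remaining 8 contribute 0. Total contributed: 57.
Gus keeps 57 and receives 4.5 × 57 × 2/39 = 13.15 from the habitat fund, for a payoff of 70.15.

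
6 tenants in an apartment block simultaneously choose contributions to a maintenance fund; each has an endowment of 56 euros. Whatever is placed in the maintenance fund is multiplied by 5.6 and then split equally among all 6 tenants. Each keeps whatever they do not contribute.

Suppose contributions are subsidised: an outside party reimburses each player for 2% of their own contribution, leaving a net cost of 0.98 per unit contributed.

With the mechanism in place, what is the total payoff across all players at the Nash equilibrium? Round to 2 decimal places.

336.00 euros

The effective private return is (5.6/6) / 0.98 = 0.9524, which is still under 1, so the mechanism doesn't change anyone's dominant strategy: zero contribution.
At the Nash equilibrium no one contributes; group total payoff = 6 × 56 = 336.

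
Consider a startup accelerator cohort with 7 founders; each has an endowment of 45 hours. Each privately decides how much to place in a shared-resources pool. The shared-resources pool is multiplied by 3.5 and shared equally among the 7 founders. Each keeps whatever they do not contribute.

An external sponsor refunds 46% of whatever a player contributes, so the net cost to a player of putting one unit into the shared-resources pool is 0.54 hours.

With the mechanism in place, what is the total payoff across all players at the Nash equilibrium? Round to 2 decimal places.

Even with the mechanism, each unit contributed returns only (3.5/7) / 0.54 = 0.9259 per unit of net cost, so contributing nothing is still dominant.
Everyone keeps their endowment and the group total is 7 × 45 = 315.

315.00 hours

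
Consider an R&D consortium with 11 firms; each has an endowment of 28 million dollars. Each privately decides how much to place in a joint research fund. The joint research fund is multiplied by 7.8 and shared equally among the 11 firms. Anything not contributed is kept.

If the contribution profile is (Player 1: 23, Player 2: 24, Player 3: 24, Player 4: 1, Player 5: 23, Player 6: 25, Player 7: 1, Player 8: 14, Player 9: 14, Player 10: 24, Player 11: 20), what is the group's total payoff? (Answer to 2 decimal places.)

1620.40 million dollars

Total contributed: 23 + 24 + 24 + 1 + 23 + 25 + 1 + 14 + 14 + 24 + 20 = 193; total kept: 11 × 28 − 193 = 115.
The joint research fund pays out 7.8 × 193 = 1505.40 in aggregate.
Group total = 115 + 1505.40 = 1620.40.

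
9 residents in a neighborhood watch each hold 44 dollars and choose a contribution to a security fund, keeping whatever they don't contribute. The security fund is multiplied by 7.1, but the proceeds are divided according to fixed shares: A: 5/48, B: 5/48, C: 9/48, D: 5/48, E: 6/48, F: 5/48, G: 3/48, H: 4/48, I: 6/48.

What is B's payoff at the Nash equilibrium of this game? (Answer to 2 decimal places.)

Player j's private return per contributed unit is 7.1 × (j's share). Contributing is weakly dominant for j when that share is at least 1/7.1 = 0.1408, and contributing 0 is dominant otherwise.
C alone (share 9/48) is above the threshold, contributing 44; the remaining 8 contribute 0. Total contributed: 44.
B keeps 44 and receives 7.1 × 44 × 5/48 = 32.54 from the security fund, for a payoff of 76.54.

76.54 dollars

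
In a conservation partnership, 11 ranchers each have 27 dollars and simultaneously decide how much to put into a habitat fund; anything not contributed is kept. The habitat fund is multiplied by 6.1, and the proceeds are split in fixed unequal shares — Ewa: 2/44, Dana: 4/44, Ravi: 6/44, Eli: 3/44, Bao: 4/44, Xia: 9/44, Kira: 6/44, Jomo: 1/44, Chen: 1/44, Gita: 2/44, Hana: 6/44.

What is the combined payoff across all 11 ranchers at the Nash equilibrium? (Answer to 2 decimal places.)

For player j, contributing a unit is worthwhile iff 6.1 × (j's share) ≥ 1, i.e. iff j's share is at least 0.1639.
Xia alone (share 9/44) is above the threshold, contributing 27; the remaining 10 contribute 0. Total contributed: 27.
The habitat fund pays out 6.1 × 27 = 164.70 in total (split across the unequal shares, but the aggregate is all that matters for the group sum).
The 10 free-riders keep 27 each, adding 270. Group total = 270 + 164.70 = 434.70.

434.70 dollars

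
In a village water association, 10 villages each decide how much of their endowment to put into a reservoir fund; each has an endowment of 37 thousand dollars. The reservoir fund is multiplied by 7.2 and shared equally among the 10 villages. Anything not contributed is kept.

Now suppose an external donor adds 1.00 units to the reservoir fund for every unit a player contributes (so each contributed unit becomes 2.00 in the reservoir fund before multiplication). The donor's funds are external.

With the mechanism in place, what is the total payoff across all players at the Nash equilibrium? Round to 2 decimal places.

The effective private return per unit is now 7.2 × 2.00 / 10 = 1.4400 > 1, so every player's dominant strategy flips to full contribution.
So the Nash equilibrium is full contribution by all 10; the group earns 7.2 × 2.00 × 370 = 5328.00.

5328.00 thousand dollars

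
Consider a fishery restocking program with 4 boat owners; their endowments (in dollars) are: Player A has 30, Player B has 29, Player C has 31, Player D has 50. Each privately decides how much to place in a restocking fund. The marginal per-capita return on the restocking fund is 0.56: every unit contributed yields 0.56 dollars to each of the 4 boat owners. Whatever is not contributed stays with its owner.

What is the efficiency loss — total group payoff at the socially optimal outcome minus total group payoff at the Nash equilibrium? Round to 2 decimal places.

The private return per contributed unit is 0.56 < 1 for everyone, so the Nash equilibrium is zero contribution and the group total is Σ E_j = 30 + 29 + 31 + 50 = 140.
Each contributed unit returns 2.240 to the group, so the social optimum is full contribution by everyone: group total = 2.240 × 140 = 313.60.
Efficiency loss = (2.240 − 1) × 140 = 173.60.

173.60 dollars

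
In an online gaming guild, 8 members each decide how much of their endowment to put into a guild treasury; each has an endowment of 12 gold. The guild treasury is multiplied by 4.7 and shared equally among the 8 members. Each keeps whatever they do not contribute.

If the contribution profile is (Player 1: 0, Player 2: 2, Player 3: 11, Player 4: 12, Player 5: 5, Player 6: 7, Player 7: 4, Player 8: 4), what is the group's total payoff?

Total contributed: 0 + 2 + 11 + 12 + 5 + 7 + 4 + 4 = 45; total kept: 8 × 12 − 45 = 51.
The guild treasury pays out 4.7 × 45 = 211.50 in aggregate.
Group total = 51 + 211.50 = 262.50.

262.50 gold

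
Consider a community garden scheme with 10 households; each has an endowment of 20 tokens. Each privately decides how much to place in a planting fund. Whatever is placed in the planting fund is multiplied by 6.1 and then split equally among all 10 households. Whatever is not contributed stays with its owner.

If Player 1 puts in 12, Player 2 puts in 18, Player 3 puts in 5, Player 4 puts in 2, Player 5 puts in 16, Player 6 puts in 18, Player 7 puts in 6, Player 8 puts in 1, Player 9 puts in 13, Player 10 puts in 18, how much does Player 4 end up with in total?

84.49 tokens

Total contributed: 12 + 18 + 5 + 2 + 16 + 18 + 6 + 1 + 13 + 18 = 109.
Each receives 6.1 × 109 / 10 = 66.49 from the planting fund.
Player 4 keeps 20 − 2 = 18, so Player 4's payoff is 18 + 66.49 = 84.49.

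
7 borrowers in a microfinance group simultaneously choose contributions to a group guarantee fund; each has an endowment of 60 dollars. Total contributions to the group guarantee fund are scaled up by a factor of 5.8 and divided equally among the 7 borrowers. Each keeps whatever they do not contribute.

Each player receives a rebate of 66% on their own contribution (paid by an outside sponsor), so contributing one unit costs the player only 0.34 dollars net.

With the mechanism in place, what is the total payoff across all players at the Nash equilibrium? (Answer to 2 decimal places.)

2713.20 dollars

The effective private return per unit is now (5.8/7) / 0.34 = 2.4370 > 1, so every player's dominant strategy flips to full contribution.
At the Nash equilibrium everyone contributes 60. Group total payoff = 7 × (60 × 0.66 + 5.8 × 60) = 2713.20.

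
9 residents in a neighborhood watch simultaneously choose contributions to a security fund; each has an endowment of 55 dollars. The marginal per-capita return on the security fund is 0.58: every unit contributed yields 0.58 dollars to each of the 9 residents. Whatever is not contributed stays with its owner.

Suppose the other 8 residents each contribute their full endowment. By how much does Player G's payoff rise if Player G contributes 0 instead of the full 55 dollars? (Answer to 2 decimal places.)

23.10 dollars

Switching from a contribution of 55 to 0 lets Player G keep an extra 55 dollars, but lowers the security fund by 55, which costs Player G their own share of that drop: 0.58 × 55 = 31.90.
Net gain = 55 − 31.90 = 23.10. The private return per contributed unit (0.58) is below 1, so free-riding is indeed the best response regardless of what the others do.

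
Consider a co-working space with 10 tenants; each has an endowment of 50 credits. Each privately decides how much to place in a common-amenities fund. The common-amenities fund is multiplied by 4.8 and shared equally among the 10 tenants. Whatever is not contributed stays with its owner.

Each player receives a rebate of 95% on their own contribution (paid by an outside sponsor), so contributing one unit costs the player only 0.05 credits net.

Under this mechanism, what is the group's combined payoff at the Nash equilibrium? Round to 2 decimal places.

2875.00 credits

With the mechanism, a contributed unit returns (4.8/10) / 0.05 = 9.6000 per unit of net cost to the contributor — now above 1 — so contributing fully is weakly dominant for every player.
At the Nash equilibrium everyone contributes 50. Group total payoff = 10 × (50 × 0.95 + 4.8 × 50) = 2875.00.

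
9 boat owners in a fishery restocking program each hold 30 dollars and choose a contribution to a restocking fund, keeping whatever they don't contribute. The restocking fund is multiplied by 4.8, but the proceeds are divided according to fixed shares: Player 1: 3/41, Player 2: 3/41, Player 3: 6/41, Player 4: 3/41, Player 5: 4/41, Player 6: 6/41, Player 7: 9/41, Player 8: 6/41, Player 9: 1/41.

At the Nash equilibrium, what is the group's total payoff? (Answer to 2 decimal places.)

For player j, contributing a unit is worthwhile iff 4.8 × (j's share) ≥ 1, i.e. iff j's share is at least 0.2083.
Player 7 alone (share 9/41) is above the threshold, contributing 30; the remaining 8 contribute 0. Total contributed: 30.
The restocking fund pays out 4.8 × 30 = 144.00 in total (split across the unequal shares, but the aggregate is all that matters for the group sum).
The 8 free-riders keep 30 each, adding 240. Group total = 240 + 144.00 = 384.00.

384.00 dollars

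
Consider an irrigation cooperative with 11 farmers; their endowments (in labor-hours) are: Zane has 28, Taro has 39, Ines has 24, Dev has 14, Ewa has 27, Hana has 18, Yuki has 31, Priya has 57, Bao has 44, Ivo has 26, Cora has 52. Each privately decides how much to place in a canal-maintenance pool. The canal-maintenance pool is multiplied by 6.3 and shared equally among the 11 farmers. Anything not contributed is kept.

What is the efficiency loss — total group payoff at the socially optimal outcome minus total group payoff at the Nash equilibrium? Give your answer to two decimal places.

The private return per contributed unit is 6.3/11 = 0.5727 < 1 for every player regardless of endowment, so the Nash equilibrium is zero contribution and the group total is Σ E_j = 28 + 39 + 24 + 14 + 27 + 18 + 31 + 57 + 44 + 26 + 52 = 360.
Each contributed unit returns 6.300 to the group, so the social optimum is full contribution by everyone: group total = 6.300 × 360 = 2268.00.
Efficiency loss = (6.300 − 1) × 360 = 1908.00.

1908.00 labor-hours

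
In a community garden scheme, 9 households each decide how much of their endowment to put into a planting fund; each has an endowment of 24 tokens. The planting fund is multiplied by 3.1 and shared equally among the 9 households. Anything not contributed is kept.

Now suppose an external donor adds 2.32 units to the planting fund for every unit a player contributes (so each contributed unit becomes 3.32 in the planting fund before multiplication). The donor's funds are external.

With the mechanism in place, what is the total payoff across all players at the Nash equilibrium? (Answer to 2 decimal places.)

2223.07 tokens

Under the mechanism each unit contributed yields 3.1 × 3.32 / 9 = 1.1436 back to its contributor per unit of net cost, which exceeds 1, making full contribution the dominant choice for everyone.
At the Nash equilibrium everyone contributes 24. Group total payoff = 3.1 × 3.32 × 216 = 2223.07.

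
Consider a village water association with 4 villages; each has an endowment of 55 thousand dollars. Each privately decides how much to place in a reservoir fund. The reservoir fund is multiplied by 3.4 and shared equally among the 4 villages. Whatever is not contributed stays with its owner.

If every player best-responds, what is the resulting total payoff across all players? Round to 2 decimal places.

Each contributed unit returns 3.4/4 = 0.8500 to its contributor — below 1 — so contributing 0 is dominant for every player. At the Nash equilibrium everyone keeps their 55, and the group total is 4 × 55 = 220.

220.00 thousand dollars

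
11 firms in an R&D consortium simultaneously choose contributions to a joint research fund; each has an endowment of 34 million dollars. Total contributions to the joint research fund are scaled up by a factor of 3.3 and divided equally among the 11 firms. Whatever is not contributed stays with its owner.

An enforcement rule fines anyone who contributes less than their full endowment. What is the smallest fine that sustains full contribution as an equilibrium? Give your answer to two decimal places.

23.80 million dollars

Given the others contribute fully, the best deviation is to contribute 0 (any partial contribution still incurs the fine and gives up units whose private return 0.3000 is below 1).
Deviating from 34 to 0 saves 34 million dollars but forfeits the deviator's share of the drop in the joint research fund: 3.3/11 × 34 = 10.20.
So the deviation gain is 34 − 10.20 = 23.80, and the fine must be at least 23.80 million dollars to wipe it out.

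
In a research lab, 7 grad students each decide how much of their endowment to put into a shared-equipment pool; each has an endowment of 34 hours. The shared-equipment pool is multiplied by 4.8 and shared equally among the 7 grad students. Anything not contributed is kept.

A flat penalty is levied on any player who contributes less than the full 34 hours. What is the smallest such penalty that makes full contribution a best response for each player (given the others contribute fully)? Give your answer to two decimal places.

10.69 hours

Given the others contribute fully, the best deviation is to contribute 0 (any partial contribution still incurs the fine and gives up units whose private return 0.6857 is below 1).
Deviating from 34 to 0 saves 34 hours but forfeits the deviator's share of the drop in the shared-equipment pool: 4.8/7 × 34 = 23.31.
So the deviation gain is 34 − 23.31 = 10.69, and the fine must be at least 10.69 hours to wipe it out.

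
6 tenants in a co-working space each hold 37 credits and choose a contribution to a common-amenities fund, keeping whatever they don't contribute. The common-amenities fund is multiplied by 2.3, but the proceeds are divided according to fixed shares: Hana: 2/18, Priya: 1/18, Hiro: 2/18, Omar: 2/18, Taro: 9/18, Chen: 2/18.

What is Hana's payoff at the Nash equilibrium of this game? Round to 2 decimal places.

A player with share s gets back 2.3·s per unit contributed, so full contribution is dominant for anyone with s > 1/2.3 = 0.4348 and zero contribution is dominant for anyone below.
Only Taro (9/18) clears that bar, contributing 37; the remaining 5 contribute 0. Total contributed: 37.
Hana keeps 37 and receives 2.3 × 37 × 2/18 = 9.46 from the common-amenities fund, for a payoff of 46.46.

46.46 credits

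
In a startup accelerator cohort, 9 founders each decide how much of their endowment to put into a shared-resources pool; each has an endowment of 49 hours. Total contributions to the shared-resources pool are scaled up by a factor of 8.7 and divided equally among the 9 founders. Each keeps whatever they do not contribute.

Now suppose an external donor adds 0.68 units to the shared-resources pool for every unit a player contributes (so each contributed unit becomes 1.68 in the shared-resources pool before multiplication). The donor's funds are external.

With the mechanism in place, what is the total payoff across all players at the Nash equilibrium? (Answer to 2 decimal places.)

6445.66 hours

With the mechanism, a contributed unit returns 8.7 × 1.68 / 9 = 1.6240 per unit of net cost to the contributor — now above 1 — so contributing fully is weakly dominant for every player.
So the Nash equilibrium is full contribution by all 9; the group earns 8.7 × 1.68 × 441 = 6445.66.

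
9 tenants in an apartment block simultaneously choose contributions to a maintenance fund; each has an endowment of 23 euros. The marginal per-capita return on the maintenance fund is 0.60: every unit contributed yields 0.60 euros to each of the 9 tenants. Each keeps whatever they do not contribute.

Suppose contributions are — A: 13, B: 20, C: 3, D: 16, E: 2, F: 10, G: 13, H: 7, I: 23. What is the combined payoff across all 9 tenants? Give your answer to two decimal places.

Total contributed: 13 + 20 + 3 + 16 + 2 + 10 + 13 + 7 + 23 = 107; total kept: 9 × 23 − 107 = 100.
The maintenance fund pays out 0.60 × 9 × 107 = 577.80 in aggregate.
Group total = 100 + 577.80 = 677.80.

677.80 euros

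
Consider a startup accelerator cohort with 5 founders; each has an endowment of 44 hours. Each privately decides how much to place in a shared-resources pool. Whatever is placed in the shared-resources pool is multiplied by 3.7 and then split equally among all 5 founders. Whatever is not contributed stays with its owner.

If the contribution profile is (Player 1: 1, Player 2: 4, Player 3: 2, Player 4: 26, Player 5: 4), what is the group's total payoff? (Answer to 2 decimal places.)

Total contributed: 1 + 4 + 2 + 26 + 4 = 37; total kept: 5 × 44 − 37 = 183.
The shared-resources pool pays out 3.7 × 37 = 136.90 in aggregate.
Group total = 183 + 136.90 = 319.90.

319.90 hours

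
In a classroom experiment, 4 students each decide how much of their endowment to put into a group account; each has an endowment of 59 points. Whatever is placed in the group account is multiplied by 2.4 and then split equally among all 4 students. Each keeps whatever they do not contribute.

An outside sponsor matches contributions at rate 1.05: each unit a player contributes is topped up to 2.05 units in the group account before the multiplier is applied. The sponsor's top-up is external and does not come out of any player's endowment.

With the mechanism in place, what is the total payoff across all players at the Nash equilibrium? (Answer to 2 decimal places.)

With the mechanism, a contributed unit returns 2.4 × 2.05 / 4 = 1.2300 per unit of net cost to the contributor — now above 1 — so contributing fully is weakly dominant for every player.
So the Nash equilibrium is full contribution by all 4; the group earns 2.4 × 2.05 × 236 = 1161.12.

1161.12 points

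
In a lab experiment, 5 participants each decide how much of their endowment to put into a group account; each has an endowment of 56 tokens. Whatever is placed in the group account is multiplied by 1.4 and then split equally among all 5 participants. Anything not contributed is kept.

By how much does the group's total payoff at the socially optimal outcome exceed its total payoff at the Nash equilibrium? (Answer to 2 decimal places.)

112.00 tokens

Each contributed unit returns 1.4/5 = 0.2800 to its contributor — below 1 — so contributing 0 is dominant for every player. At the Nash equilibrium everyone keeps their 56, and the group total is 5 × 56 = 280.
Each contributed unit returns 1.400 to the group as a whole (0.2800 to each of 5 players), which exceeds 1, so the social optimum is full contribution: group total = 1.400 × 280 = 392.00.
Efficiency loss = 392.00 − 280 = 112.00.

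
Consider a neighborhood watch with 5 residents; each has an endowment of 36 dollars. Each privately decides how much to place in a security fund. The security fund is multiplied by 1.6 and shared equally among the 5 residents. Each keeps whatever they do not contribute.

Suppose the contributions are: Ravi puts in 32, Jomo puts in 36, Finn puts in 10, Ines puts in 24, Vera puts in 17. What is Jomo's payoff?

38.08 dollars

Total contributed: 32 + 36 + 10 + 24 + 17 = 119.
Each receives 1.6 × 119 / 5 = 38.08 from the security fund.
Jomo keeps 36 − 36 = 0, so Jomo's payoff is 0 + 38.08 = 38.08.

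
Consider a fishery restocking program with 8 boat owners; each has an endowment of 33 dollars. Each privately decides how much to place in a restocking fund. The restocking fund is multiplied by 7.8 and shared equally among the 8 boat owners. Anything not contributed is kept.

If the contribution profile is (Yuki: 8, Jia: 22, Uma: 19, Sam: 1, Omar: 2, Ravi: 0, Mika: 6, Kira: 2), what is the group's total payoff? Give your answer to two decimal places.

Total contributed: 8 + 22 + 19 + 1 + 2 + 0 + 6 + 2 = 60; total kept: 8 × 33 − 60 = 204.
The restocking fund pays out 7.8 × 60 = 468.00 in aggregate.
Group total = 204 + 468.00 = 672.00.

672.00 dollars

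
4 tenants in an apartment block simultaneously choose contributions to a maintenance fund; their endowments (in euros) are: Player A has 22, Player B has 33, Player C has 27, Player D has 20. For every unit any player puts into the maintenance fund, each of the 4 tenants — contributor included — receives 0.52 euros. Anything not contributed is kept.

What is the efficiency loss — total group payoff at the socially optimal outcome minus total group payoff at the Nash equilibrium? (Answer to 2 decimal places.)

The private return per contributed unit is 0.52 < 1 for everyone, so the Nash equilibrium is zero contribution and the group total is Σ E_j = 22 + 33 + 27 + 20 = 102.
Each contributed unit returns 2.080 to the group, so the social optimum is full contribution by everyone: group total = 2.080 × 102 = 212.16.
Efficiency loss = (2.080 − 1) × 102 = 110.16.

110.16 euros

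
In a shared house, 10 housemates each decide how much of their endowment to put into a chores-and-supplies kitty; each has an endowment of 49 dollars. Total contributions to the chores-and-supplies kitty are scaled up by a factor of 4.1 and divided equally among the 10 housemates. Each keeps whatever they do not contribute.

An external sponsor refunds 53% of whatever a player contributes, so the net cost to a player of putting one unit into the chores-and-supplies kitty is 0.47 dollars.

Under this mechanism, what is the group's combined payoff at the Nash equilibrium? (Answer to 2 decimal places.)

490.00 dollars

Even with the mechanism, each unit contributed returns only (4.1/10) / 0.47 = 0.8723 per unit of net cost, so contributing nothing is still dominant.
At the Nash equilibrium no one contributes; group total payoff = 10 × 49 = 490.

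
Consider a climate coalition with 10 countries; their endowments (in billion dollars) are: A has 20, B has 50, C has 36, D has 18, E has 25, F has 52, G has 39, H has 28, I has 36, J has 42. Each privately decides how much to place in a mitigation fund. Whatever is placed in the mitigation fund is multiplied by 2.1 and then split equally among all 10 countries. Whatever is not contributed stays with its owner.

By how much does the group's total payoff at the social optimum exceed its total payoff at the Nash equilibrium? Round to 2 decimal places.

The private return per contributed unit is 2.1/10 = 0.2100 < 1 for every player regardless of endowment, so the Nash equilibrium is zero contribution and the group total is Σ E_j = 20 + 50 + 36 + 18 + 25 + 52 + 39 + 28 + 36 + 42 = 346.
Each contributed unit returns 2.100 to the group, so the social optimum is full contribution by everyone: group total = 2.100 × 346 = 726.60.
Efficiency loss = (2.100 − 1) × 346 = 380.60.

380.60 billion dollars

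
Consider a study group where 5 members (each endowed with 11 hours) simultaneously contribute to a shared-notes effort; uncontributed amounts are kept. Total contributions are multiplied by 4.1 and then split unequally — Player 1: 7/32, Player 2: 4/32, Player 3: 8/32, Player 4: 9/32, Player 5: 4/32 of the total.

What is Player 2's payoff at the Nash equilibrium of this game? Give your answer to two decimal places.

22.28 hours

A player with share s gets back 4.1·s per unit contributed, so full contribution is dominant for anyone with s > 1/4.1 = 0.2439 and zero contribution is dominant for anyone below.
Player 3 and Player 4 are above the threshold, contributing 11 each; the remaining 3 contribute 0. Total contributed: 22.
Player 2 keeps 11 and receives 4.1 × 22 × 4/32 = 11.28 from the shared-notes effort, for a payoff of 22.28.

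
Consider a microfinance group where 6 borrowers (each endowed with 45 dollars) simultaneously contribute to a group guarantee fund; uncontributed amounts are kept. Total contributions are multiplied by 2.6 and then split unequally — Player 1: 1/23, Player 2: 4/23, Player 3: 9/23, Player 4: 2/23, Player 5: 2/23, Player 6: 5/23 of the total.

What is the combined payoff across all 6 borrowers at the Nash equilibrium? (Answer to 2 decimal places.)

A player with share s gets back 2.6·s per unit contributed, so full contribution is dominant for anyone with s > 1/2.6 = 0.3846 and zero contribution is dominant for anyone below.
Player 3 alone (share 9/23) is above the threshold, contributing 45; the remaining 5 contribute 0. Total contributed: 45.
The group guarantee fund pays out 2.6 × 45 = 117.00 in total (split across the unequal shares, but the aggregate is all that matters for the group sum).
The 5 free-riders keep 45 each, adding 225. Group total = 225 + 117.00 = 342.00.

342.00 dollars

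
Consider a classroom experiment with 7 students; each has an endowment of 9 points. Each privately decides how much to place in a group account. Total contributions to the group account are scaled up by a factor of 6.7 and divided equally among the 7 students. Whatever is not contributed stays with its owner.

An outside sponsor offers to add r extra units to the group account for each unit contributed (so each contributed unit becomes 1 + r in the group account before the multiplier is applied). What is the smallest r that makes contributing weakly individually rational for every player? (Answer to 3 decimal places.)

0.045

With matching at rate r, one contributed unit becomes (1 + r) in the group account and returns 6.7 × (1 + r) / 7 to the contributor.
Setting this equal to 1: 1 + r = 7/6.7 = 1.0448.
So the minimum matching rate is r = 1.0448 − 1 = 0.045.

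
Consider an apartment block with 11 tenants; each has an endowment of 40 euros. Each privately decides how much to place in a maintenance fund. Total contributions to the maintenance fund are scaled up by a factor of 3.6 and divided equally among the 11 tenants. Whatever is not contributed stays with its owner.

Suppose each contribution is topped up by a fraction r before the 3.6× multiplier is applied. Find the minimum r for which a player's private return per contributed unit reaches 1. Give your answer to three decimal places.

With matching at rate r, one contributed unit becomes (1 + r) in the maintenance fund and returns 3.6 × (1 + r) / 11 to the contributor.
Setting this equal to 1: 1 + r = 11/3.6 = 3.0556.
So the minimum matching rate is r = 3.0556 − 1 = 2.056.

2.056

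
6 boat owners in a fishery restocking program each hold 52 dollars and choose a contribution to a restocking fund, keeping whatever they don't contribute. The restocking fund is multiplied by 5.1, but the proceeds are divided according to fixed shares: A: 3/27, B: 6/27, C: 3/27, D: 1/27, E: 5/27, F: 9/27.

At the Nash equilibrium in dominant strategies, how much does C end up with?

A player with share s gets back 5.1·s per unit contributed, so full contribution is dominant for anyone with s > 1/5.1 = 0.1961 and zero contribution is dominant for anyone below.
B and F are above the threshold, contributing 52 each; the remaining 4 contribute 0. Total contributed: 104.
C keeps 52 and receives 5.1 × 104 × 3/27 = 58.93 from the restocking fund, for a payoff of 110.93.

110.93 dollars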